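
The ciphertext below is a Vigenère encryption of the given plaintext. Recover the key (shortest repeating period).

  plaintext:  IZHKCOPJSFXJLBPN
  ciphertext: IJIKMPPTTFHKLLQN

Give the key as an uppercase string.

AKB

  i= 0: I-I =  0 → A
  i= 1: J-Z = 10 → K
  i= 2: I-H =  1 → B
  i= 3: K-K =  0 → A
  i= 4: M-C = 10 → K
  i= 5: P-O =  1 → B
  i= 6: P-P =  0 → A
  i= 7: T-J = 10 → K
  i= 8: T-S =  1 → B
  i= 9: F-F =  0 → A
  i=10: H-X = 10 → K
  i=11: K-J =  1 → B
  i=12: L-L =  0 → A
  i=13: L-B = 10 → K
  i=14: Q-P =  1 → B
  i=15: N-N =  0 → A
  shifts repeat with period 3: AKB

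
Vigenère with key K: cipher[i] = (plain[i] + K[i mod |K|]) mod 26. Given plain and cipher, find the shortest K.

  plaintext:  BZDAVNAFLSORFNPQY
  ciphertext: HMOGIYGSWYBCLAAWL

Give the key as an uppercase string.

  i= 0: H-B =  6 → G
  i= 1: M-Z = 13 → N
  i= 2: O-D = 11 → L
  i= 3: G-A =  6 → G
  i= 4: I-V = 13 → N
  i= 5: Y-N = 11 → L
  i= 6: G-A =  6 → G
  i= 7: S-F = 13 → N
  i= 8: W-L = 11 → L
  i= 9: Y-S =  6 → G
  i=10: B-O = 13 → N
  i=11: C-R = 11 → L
  i=12: L-F =  6 → G
  i=13: A-N = 13 → N
  i=14: A-P = 11 → L
  i=15: W-Q =  6 → G
  i=16: L-Y = 13 → N
  shifts repeat with period 3: GNL

GNL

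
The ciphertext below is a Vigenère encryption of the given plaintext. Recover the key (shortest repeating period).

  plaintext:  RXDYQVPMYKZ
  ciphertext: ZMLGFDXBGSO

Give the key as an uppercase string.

  i= 0: Z-R =  8 → I
  i= 1: M-X = 15 → P
  i= 2: L-D =  8 → I
  i= 3: G-Y =  8 → I
  i= 4: F-Q = 15 → P
  i= 5: D-V =  8 → I
  i= 6: X-P =  8 → I
  i= 7: B-M = 15 → P
  i= 8: G-Y =  8 → I
  i= 9: S-K =  8 → I
  i=10: O-Z = 15 → P
  shifts repeat with period 3: IPI

IPI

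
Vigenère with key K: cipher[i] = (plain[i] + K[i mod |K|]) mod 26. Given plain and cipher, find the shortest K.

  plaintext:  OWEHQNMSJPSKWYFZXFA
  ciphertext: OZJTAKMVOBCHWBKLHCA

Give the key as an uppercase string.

ADFMKX

  i= 0: O-O =  0 → A
  i= 1: Z-W =  3 → D
  i= 2: J-E =  5 → F
  i= 3: T-H = 12 → M
  i= 4: A-Q = 10 → K
  i= 5: K-N = 23 → X
  i= 6: M-M =  0 → A
  i= 7: V-S =  3 → D
  i= 8: O-J =  5 → F
  i= 9: B-P = 12 → M
  i=10: C-S = 10 → K
  i=11: H-K = 23 → X
  i=12: W-W =  0 → A
  i=13: B-Y =  3 → D
  i=14: K-F =  5 → F
  i=15: L-Z = 12 → M
  i=16: H-X = 10 → K
  i=17: C-F = 23 → X
  i=18: A-A =  0 → A
  shifts repeat with period 6: ADFMKX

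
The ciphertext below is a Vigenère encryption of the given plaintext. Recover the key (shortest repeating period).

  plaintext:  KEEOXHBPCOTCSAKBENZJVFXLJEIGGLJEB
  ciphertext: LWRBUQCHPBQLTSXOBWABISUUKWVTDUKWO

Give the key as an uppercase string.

  i= 0: L-K =  1 → B
  i= 1: W-E = 18 → S
  i= 2: R-E = 13 → N
  i= 3: B-O = 13 → N
  i= 4: U-X = 23 → X
  i= 5: Q-H =  9 → J
  i= 6: C-B =  1 → B
  i= 7: H-P = 18 → S
  i= 8: P-C = 13 → N
  i= 9: B-O = 13 → N
  i=10: Q-T = 23 → X
  i=11: L-C =  9 → J
  i=12: T-S =  1 → B
  i=13: S-A = 18 → S
  i=14: X-K = 13 → N
  i=15: O-B = 13 → N
  i=16: B-E = 23 → X
  i=17: W-N =  9 → J
  i=18: A-Z =  1 → B
  i=19: B-J = 18 → S
  i=20: I-V = 13 → N
  i=21: S-F = 13 → N
  i=22: U-X = 23 → X
  i=23: U-L =  9 → J
  i=24: K-J =  1 → B
  i=25: W-E = 18 → S
  i=26: V-I = 13 → N
  i=27: T-G = 13 → N
  i=28: D-G = 23 → X
  i=29: U-L =  9 → J
  i=30: K-J =  1 → B
  i=31: W-E = 18 → S
  i=32: O-B = 13 → N
  shifts repeat with period 6: BSNNXJ

BSNNXJ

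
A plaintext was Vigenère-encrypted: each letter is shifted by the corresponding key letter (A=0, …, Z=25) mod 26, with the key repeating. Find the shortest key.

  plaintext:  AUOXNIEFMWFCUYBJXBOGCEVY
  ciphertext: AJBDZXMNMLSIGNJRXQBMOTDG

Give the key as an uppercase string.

APNGMPII

  i= 0: A-A =  0 → A
  i= 1: J-U = 15 → P
  i= 2: B-O = 13 → N
  i= 3: D-X =  6 → G
  i= 4: Z-N = 12 → M
  i= 5: X-I = 15 → P
  i= 6: M-E =  8 → I
  i= 7: N-F =  8 → I
  i= 8: M-M =  0 → A
  i= 9: L-W = 15 → P
  i=10: S-F = 13 → N
  i=11: I-C =  6 → G
  i=12: G-U = 12 → M
  i=13: N-Y = 15 → P
  i=14: J-B =  8 → I
  i=15: R-J =  8 → I
  i=16: X-X =  0 → A
  i=17: Q-B = 15 → P
  i=18: B-O = 13 → N
  i=19: M-G =  6 → G
  i=20: O-C = 12 → M
  i=21: T-E = 15 → P
  i=22: D-V =  8 → I
  i=23: G-Y =  8 → I
  shifts repeat with period 8: APNGMPII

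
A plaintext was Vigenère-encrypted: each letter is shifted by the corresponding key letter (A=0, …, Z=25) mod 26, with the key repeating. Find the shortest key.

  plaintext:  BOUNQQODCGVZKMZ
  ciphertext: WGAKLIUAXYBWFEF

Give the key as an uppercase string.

VSGX

  i= 0: W-B = 21 → V
  i= 1: G-O = 18 → S
  i= 2: A-U =  6 → G
  i= 3: K-N = 23 → X
  i= 4: L-Q = 21 → V
  i= 5: I-Q = 18 → S
  i= 6: U-O =  6 → G
  i= 7: A-D = 23 → X
  i= 8: X-C = 21 → V
  i= 9: Y-G = 18 → S
  i=10: B-V =  6 → G
  i=11: W-Z = 23 → X
  i=12: F-K = 21 → V
  i=13: E-M = 18 → S
  i=14: F-Z =  6 → G
  shifts repeat with period 4: VSGX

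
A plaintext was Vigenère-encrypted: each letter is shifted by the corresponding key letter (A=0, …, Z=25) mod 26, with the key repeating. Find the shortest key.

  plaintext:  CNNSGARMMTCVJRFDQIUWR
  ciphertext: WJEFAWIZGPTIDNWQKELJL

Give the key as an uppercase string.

UWRN

  i= 0: W-C = 20 → U
  i= 1: J-N = 22 → W
  i= 2: E-N = 17 → R
  i= 3: F-S = 13 → N
  i= 4: A-G = 20 → U
  i= 5: W-A = 22 → W
  i= 6: I-R = 17 → R
  i= 7: Z-M = 13 → N
  i= 8: G-M = 20 → U
  i= 9: P-T = 22 → W
  i=10: T-C = 17 → R
  i=11: I-V = 13 → N
  i=12: D-J = 20 → U
  i=13: N-R = 22 → W
  i=14: W-F = 17 → R
  i=15: Q-D = 13 → N
  i=16: K-Q = 20 → U
  i=17: E-I = 22 → W
  i=18: L-U = 17 → R
  i=19: J-W = 13 → N
  i=20: L-R = 20 → U
  shifts repeat with period 4: UWRN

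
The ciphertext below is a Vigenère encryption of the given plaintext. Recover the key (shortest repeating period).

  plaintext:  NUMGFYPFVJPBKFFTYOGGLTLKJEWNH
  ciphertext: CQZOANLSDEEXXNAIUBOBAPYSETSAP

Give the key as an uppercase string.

PWNIV

  i= 0: C-N = 15 → P
  i= 1: Q-U = 22 → W
  i= 2: Z-M = 13 → N
  i= 3: O-G =  8 → I
  i= 4: A-F = 21 → V
  i= 5: N-Y = 15 → P
  i= 6: L-P = 22 → W
  i= 7: S-F = 13 → N
  i= 8: D-V =  8 → I
  i= 9: E-J = 21 → V
  i=10: E-P = 15 → P
  i=11: X-B = 22 → W
  i=12: X-K = 13 → N
  i=13: N-F =  8 → I
  i=14: A-F = 21 → V
  i=15: I-T = 15 → P
  i=16: U-Y = 22 → W
  i=17: B-O = 13 → N
  i=18: O-G =  8 → I
  i=19: B-G = 21 → V
  i=20: A-L = 15 → P
  i=21: P-T = 22 → W
  i=22: Y-L = 13 → N
  i=23: S-K =  8 → I
  i=24: E-J = 21 → V
  i=25: T-E = 15 → P
  i=26: S-W = 22 → W
  i=27: A-N = 13 → N
  i=28: P-H =  8 → I
  shifts repeat with period 5: PWNIV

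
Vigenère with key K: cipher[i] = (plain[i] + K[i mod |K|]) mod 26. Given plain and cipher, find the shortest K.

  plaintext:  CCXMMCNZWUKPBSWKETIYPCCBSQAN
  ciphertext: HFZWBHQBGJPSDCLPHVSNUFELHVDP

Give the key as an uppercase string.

FDCKP

  i= 0: H-C =  5 → F
  i= 1: F-C =  3 → D
  i= 2: Z-X =  2 → C
  i= 3: W-M = 10 → K
  i= 4: B-M = 15 → P
  i= 5: H-C =  5 → F
  i= 6: Q-N =  3 → D
  i= 7: B-Z =  2 → C
  i= 8: G-W = 10 → K
  i= 9: J-U = 15 → P
  i=10: P-K =  5 → F
  i=11: S-P =  3 → D
  i=12: D-B =  2 → C
  i=13: C-S = 10 → K
  i=14: L-W = 15 → P
  i=15: P-K =  5 → F
  i=16: H-E =  3 → D
  i=17: V-T =  2 → C
  i=18: S-I = 10 → K
  i=19: N-Y = 15 → P
  i=20: U-P =  5 → F
  i=21: F-C =  3 → D
  i=22: E-C =  2 → C
  i=23: L-B = 10 → K
  i=24: H-S = 15 → P
  i=25: V-Q =  5 → F
  i=26: D-A =  3 → D
  i=27: P-N =  2 → C
  shifts repeat with period 5: FDCKP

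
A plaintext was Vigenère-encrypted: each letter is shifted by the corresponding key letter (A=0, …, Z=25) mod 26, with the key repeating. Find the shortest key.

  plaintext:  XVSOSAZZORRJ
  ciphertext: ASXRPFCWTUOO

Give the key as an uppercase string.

DXF

  i= 0: A-X =  3 → D
  i= 1: S-V = 23 → X
  i= 2: X-S =  5 → F
  i= 3: R-O =  3 → D
  i= 4: P-S = 23 → X
  i= 5: F-A =  5 → F
  i= 6: C-Z =  3 → D
  i= 7: W-Z = 23 → X
  i= 8: T-O =  5 → F
  i= 9: U-R =  3 → D
  i=10: O-R = 23 → X
  i=11: O-J =  5 → F
  shifts repeat with period 3: DXF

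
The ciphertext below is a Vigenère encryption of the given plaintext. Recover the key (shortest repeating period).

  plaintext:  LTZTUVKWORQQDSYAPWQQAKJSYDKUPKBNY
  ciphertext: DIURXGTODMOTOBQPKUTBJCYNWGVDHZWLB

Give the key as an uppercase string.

  i= 0: D-L = 18 → S
  i= 1: I-T = 15 → P
  i= 2: U-Z = 21 → V
  i= 3: R-T = 24 → Y
  i= 4: X-U =  3 → D
  i= 5: G-V = 11 → L
  i= 6: T-K =  9 → J
  i= 7: O-W = 18 → S
  i= 8: D-O = 15 → P
  i= 9: M-R = 21 → V
  i=10: O-Q = 24 → Y
  i=11: T-Q =  3 → D
  i=12: O-D = 11 → L
  i=13: B-S =  9 → J
  i=14: Q-Y = 18 → S
  i=15: P-A = 15 → P
  i=16: K-P = 21 → V
  i=17: U-W = 24 → Y
  i=18: T-Q =  3 → D
  i=19: B-Q = 11 → L
  i=20: J-A =  9 → J
  i=21: C-K = 18 → S
  i=22: Y-J = 15 → P
  i=23: N-S = 21 → V
  i=24: W-Y = 24 → Y
  i=25: G-D =  3 → D
  i=26: V-K = 11 → L
  i=27: D-U =  9 → J
  i=28: H-P = 18 → S
  i=29: Z-K = 15 → P
  i=30: W-B = 21 → V
  i=31: L-N = 24 → Y
  i=32: B-Y =  3 → D
  shifts repeat with period 7: SPVYDLJ

SPVYDLJ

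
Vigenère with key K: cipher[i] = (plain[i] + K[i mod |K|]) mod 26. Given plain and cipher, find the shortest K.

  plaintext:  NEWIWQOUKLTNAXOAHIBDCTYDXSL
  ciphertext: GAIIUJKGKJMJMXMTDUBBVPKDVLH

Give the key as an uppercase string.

TWMAY

  i= 0: G-N = 19 → T
  i= 1: A-E = 22 → W
  i= 2: I-W = 12 → M
  i= 3: I-I =  0 → A
  i= 4: U-W = 24 → Y
  i= 5: J-Q = 19 → T
  i= 6: K-O = 22 → W
  i= 7: G-U = 12 → M
  i= 8: K-K =  0 → A
  i= 9: J-L = 24 → Y
  i=10: M-T = 19 → T
  i=11: J-N = 22 → W
  i=12: M-A = 12 → M
  i=13: X-X =  0 → A
  i=14: M-O = 24 → Y
  i=15: T-A = 19 → T
  i=16: D-H = 22 → W
  i=17: U-I = 12 → M
  i=18: B-B =  0 → A
  i=19: B-D = 24 → Y
  i=20: V-C = 19 → T
  i=21: P-T = 22 → W
  i=22: K-Y = 12 → M
  i=23: D-D =  0 → A
  i=24: V-X = 24 → Y
  i=25: L-S = 19 → T
  i=26: H-L = 22 → W
  shifts repeat with period 5: TWMAY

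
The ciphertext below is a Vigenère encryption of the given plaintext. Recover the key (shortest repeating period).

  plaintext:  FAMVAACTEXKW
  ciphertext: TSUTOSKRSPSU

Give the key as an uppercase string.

OSIY

  i= 0: T-F = 14 → O
  i= 1: S-A = 18 → S
  i= 2: U-M =  8 → I
  i= 3: T-V = 24 → Y
  i= 4: O-A = 14 → O
  i= 5: S-A = 18 → S
  i= 6: K-C =  8 → I
  i= 7: R-T = 24 → Y
  i= 8: S-E = 14 → O
  i= 9: P-X = 18 → S
  i=10: S-K =  8 → I
  i=11: U-W = 24 → Y
  shifts repeat with period 4: OSIY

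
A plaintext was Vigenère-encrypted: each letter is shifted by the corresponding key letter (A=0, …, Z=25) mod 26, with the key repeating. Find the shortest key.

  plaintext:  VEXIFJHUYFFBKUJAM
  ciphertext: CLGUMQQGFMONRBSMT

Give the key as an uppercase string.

HHJM

  i= 0: C-V =  7 → H
  i= 1: L-E =  7 → H
  i= 2: G-X =  9 → J
  i= 3: U-I = 12 → M
  i= 4: M-F =  7 → H
  i= 5: Q-J =  7 → H
  i= 6: Q-H =  9 → J
  i= 7: G-U = 12 → M
  i= 8: F-Y =  7 → H
  i= 9: M-F =  7 → H
  i=10: O-F =  9 → J
  i=11: N-B = 12 → M
  i=12: R-K =  7 → H
  i=13: B-U =  7 → H
  i=14: S-J =  9 → J
  i=15: M-A = 12 → M
  i=16: T-M =  7 → H
  shifts repeat with period 4: HHJM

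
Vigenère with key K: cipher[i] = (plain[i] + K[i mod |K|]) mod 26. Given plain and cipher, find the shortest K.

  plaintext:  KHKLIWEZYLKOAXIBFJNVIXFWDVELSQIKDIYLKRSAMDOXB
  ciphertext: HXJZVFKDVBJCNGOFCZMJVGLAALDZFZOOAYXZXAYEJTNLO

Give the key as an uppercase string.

XQZONJGE

  i= 0: H-K = 23 → X
  i= 1: X-H = 16 → Q
  i= 2: J-K = 25 → Z
  i= 3: Z-L = 14 → O
  i= 4: V-I = 13 → N
  i= 5: F-W =  9 → J
  i= 6: K-E =  6 → G
  i= 7: D-Z =  4 → E
  i= 8: V-Y = 23 → X
  i= 9: B-L = 16 → Q
  i=10: J-K = 25 → Z
  i=11: C-O = 14 → O
  i=12: N-A = 13 → N
  i=13: G-X =  9 → J
  i=14: O-I =  6 → G
  i=15: F-B =  4 → E
  i=16: C-F = 23 → X
  i=17: Z-J = 16 → Q
  i=18: M-N = 25 → Z
  i=19: J-V = 14 → O
  i=20: V-I = 13 → N
  i=21: G-X =  9 → J
  i=22: L-F =  6 → G
  i=23: A-W =  4 → E
  i=24: A-D = 23 → X
  i=25: L-V = 16 → Q
  i=26: D-E = 25 → Z
  i=27: Z-L = 14 → O
  i=28: F-S = 13 → N
  i=29: Z-Q =  9 → J
  i=30: O-I =  6 → G
  i=31: O-K =  4 → E
  i=32: A-D = 23 → X
  i=33: Y-I = 16 → Q
  i=34: X-Y = 25 → Z
  i=35: Z-L = 14 → O
  i=36: X-K = 13 → N
  i=37: A-R =  9 → J
  i=38: Y-S =  6 → G
  i=39: E-A =  4 → E
  i=40: J-M = 23 → X
  i=41: T-D = 16 → Q
  i=42: N-O = 25 → Z
  i=43: L-X = 14 → O
  i=44: O-B = 13 → N
  shifts repeat with period 8: XQZONJGE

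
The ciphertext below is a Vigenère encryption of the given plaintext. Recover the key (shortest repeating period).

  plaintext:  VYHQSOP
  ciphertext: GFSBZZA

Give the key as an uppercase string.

  i= 0: G-V = 11 → L
  i= 1: F-Y =  7 → H
  i= 2: S-H = 11 → L
  i= 3: B-Q = 11 → L
  i= 4: Z-S =  7 → H
  i= 5: Z-O = 11 → L
  i= 6: A-P = 11 → L
  shifts repeat with period 3: LHL

LHL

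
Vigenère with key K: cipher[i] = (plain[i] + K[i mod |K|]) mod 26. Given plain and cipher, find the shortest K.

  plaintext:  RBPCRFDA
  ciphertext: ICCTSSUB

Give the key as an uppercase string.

  i= 0: I-R = 17 → R
  i= 1: C-B =  1 → B
  i= 2: C-P = 13 → N
  i= 3: T-C = 17 → R
  i= 4: S-R =  1 → B
  i= 5: S-F = 13 → N
  i= 6: U-D = 17 → R
  i= 7: B-A =  1 → B
  shifts repeat with period 3: RBN

RBN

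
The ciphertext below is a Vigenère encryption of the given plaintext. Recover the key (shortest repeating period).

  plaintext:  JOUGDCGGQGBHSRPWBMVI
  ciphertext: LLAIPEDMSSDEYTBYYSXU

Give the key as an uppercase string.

CXGCM

  i= 0: L-J =  2 → C
  i= 1: L-O = 23 → X
  i= 2: A-U =  6 → G
  i= 3: I-G =  2 → C
  i= 4: P-D = 12 → M
  i= 5: E-C =  2 → C
  i= 6: D-G = 23 → X
  i= 7: M-G =  6 → G
  i= 8: S-Q =  2 → C
  i= 9: S-G = 12 → M
  i=10: D-B =  2 → C
  i=11: E-H = 23 → X
  i=12: Y-S =  6 → G
  i=13: T-R =  2 → C
  i=14: B-P = 12 → M
  i=15: Y-W =  2 → C
  i=16: Y-B = 23 → X
  i=17: S-M =  6 → G
  i=18: X-V =  2 → C
  i=19: U-I = 12 → M
  shifts repeat with period 5: CXGCM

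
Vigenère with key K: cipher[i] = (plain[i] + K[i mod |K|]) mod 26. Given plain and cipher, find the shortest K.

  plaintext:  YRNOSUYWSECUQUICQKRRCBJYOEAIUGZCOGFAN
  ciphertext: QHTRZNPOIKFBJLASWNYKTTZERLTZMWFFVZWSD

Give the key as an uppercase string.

SQGDHTR

  i= 0: Q-Y = 18 → S
  i= 1: H-R = 16 → Q
  i= 2: T-N =  6 → G
  i= 3: R-O =  3 → D
  i= 4: Z-S =  7 → H
  i= 5: N-U = 19 → T
  i= 6: P-Y = 17 → R
  i= 7: O-W = 18 → S
  i= 8: I-S = 16 → Q
  i= 9: K-E =  6 → G
  i=10: F-C =  3 → D
  i=11: B-U =  7 → H
  i=12: J-Q = 19 → T
  i=13: L-U = 17 → R
  i=14: A-I = 18 → S
  i=15: S-C = 16 → Q
  i=16: W-Q =  6 → G
  i=17: N-K =  3 → D
  i=18: Y-R =  7 → H
  i=19: K-R = 19 → T
  i=20: T-C = 17 → R
  i=21: T-B = 18 → S
  i=22: Z-J = 16 → Q
  i=23: E-Y =  6 → G
  i=24: R-O =  3 → D
  i=25: L-E =  7 → H
  i=26: T-A = 19 → T
  i=27: Z-I = 17 → R
  i=28: M-U = 18 → S
  i=29: W-G = 16 → Q
  i=30: F-Z =  6 → G
  i=31: F-C =  3 → D
  i=32: V-O =  7 → H
  i=33: Z-G = 19 → T
  i=34: W-F = 17 → R
  i=35: S-A = 18 → S
  i=36: D-N = 16 → Q
  shifts repeat with period 7: SQGDHTR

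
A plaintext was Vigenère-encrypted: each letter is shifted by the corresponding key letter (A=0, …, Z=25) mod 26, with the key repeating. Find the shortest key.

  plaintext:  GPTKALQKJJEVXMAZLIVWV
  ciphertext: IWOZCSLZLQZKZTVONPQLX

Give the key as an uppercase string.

CHVP

  i= 0: I-G =  2 → C
  i= 1: W-P =  7 → H
  i= 2: O-T = 21 → V
  i= 3: Z-K = 15 → P
  i= 4: C-A =  2 → C
  i= 5: S-L =  7 → H
  i= 6: L-Q = 21 → V
  i= 7: Z-K = 15 → P
  i= 8: L-J =  2 → C
  i= 9: Q-J =  7 → H
  i=10: Z-E = 21 → V
  i=11: K-V = 15 → P
  i=12: Z-X =  2 → C
  i=13: T-M =  7 → H
  i=14: V-A = 21 → V
  i=15: O-Z = 15 → P
  i=16: N-L =  2 → C
  i=17: P-I =  7 → H
  i=18: Q-V = 21 → V
  i=19: L-W = 15 → P
  i=20: X-V =  2 → C
  shifts repeat with period 4: CHVP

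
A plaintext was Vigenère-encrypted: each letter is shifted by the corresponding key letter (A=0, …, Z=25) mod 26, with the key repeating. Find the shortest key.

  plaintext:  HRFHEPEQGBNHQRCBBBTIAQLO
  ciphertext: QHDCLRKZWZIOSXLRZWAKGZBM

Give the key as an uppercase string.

JQYVHCG

  i= 0: Q-H =  9 → J
  i= 1: H-R = 16 → Q
  i= 2: D-F = 24 → Y
  i= 3: C-H = 21 → V
  i= 4: L-E =  7 → H
  i= 5: R-P =  2 → C
  i= 6: K-E =  6 → G
  i= 7: Z-Q =  9 → J
  i= 8: W-G = 16 → Q
  i= 9: Z-B = 24 → Y
  i=10: I-N = 21 → V
  i=11: O-H =  7 → H
  i=12: S-Q =  2 → C
  i=13: X-R =  6 → G
  i=14: L-C =  9 → J
  i=15: R-B = 16 → Q
  i=16: Z-B = 24 → Y
  i=17: W-B = 21 → V
  i=18: A-T =  7 → H
  i=19: K-I =  2 → C
  i=20: G-A =  6 → G
  i=21: Z-Q =  9 → J
  i=22: B-L = 16 → Q
  i=23: M-O = 24 → Y
  shifts repeat with period 7: JQYVHCG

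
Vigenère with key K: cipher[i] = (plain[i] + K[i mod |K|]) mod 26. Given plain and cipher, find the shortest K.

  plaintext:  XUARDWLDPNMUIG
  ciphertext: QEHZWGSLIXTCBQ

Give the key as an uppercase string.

TKHI

  i= 0: Q-X = 19 → T
  i= 1: E-U = 10 → K
  i= 2: H-A =  7 → H
  i= 3: Z-R =  8 → I
  i= 4: W-D = 19 → T
  i= 5: G-W = 10 → K
  i= 6: S-L =  7 → H
  i= 7: L-D =  8 → I
  i= 8: I-P = 19 → T
  i= 9: X-N = 10 → K
  i=10: T-M =  7 → H
  i=11: C-U =  8 → I
  i=12: B-I = 19 → T
  i=13: Q-G = 10 → K
  shifts repeat with period 4: TKHI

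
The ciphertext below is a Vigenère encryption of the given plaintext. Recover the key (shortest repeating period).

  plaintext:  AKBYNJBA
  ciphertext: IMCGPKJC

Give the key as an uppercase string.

  i= 0: I-A =  8 → I
  i= 1: M-K =  2 → C
  i= 2: C-B =  1 → B
  i= 3: G-Y =  8 → I
  i= 4: P-N =  2 → C
  i= 5: K-J =  1 → B
  i= 6: J-B =  8 → I
  i= 7: C-A =  2 → C
  shifts repeat with period 3: ICB

ICB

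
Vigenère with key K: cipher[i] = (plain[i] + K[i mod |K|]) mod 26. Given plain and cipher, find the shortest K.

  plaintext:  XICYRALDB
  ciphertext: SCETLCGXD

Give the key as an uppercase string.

VUC

  i= 0: S-X = 21 → V
  i= 1: C-I = 20 → U
  i= 2: E-C =  2 → C
  i= 3: T-Y = 21 → V
  i= 4: L-R = 20 → U
  i= 5: C-A =  2 → C
  i= 6: G-L = 21 → V
  i= 7: X-D = 20 → U
  i= 8: D-B =  2 → C
  shifts repeat with period 3: VUC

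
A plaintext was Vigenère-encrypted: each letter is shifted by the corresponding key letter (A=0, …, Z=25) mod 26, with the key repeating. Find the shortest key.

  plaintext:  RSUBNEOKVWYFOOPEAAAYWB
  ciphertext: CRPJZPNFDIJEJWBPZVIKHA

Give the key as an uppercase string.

LZVIM

  i= 0: C-R = 11 → L
  i= 1: R-S = 25 → Z
  i= 2: P-U = 21 → V
  i= 3: J-B =  8 → I
  i= 4: Z-N = 12 → M
  i= 5: P-E = 11 → L
  i= 6: N-O = 25 → Z
  i= 7: F-K = 21 → V
  i= 8: D-V =  8 → I
  i= 9: I-W = 12 → M
  i=10: J-Y = 11 → L
  i=11: E-F = 25 → Z
  i=12: J-O = 21 → V
  i=13: W-O =  8 → I
  i=14: B-P = 12 → M
  i=15: P-E = 11 → L
  i=16: Z-A = 25 → Z
  i=17: V-A = 21 → V
  i=18: I-A =  8 → I
  i=19: K-Y = 12 → M
  i=20: H-W = 11 → L
  i=21: A-B = 25 → Z
  shifts repeat with period 5: LZVIM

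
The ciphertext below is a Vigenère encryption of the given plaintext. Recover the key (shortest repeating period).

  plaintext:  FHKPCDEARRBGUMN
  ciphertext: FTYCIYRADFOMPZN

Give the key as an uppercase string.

AMONGVN

  i= 0: F-F =  0 → A
  i= 1: T-H = 12 → M
  i= 2: Y-K = 14 → O
  i= 3: C-P = 13 → N
  i= 4: I-C =  6 → G
  i= 5: Y-D = 21 → V
  i= 6: R-E = 13 → N
  i= 7: A-A =  0 → A
  i= 8: D-R = 12 → M
  i= 9: F-R = 14 → O
  i=10: O-B = 13 → N
  i=11: M-G =  6 → G
  i=12: P-U = 21 → V
  i=13: Z-M = 13 → N
  i=14: N-N =  0 → A
  shifts repeat with period 7: AMONGVN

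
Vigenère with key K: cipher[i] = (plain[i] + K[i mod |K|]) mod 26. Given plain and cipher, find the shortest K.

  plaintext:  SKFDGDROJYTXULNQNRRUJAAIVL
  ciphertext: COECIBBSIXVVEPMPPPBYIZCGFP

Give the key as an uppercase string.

  i= 0: C-S = 10 → K
  i= 1: O-K =  4 → E
  i= 2: E-F = 25 → Z
  i= 3: C-D = 25 → Z
  i= 4: I-G =  2 → C
  i= 5: B-D = 24 → Y
  i= 6: B-R = 10 → K
  i= 7: S-O =  4 → E
  i= 8: I-J = 25 → Z
  i= 9: X-Y = 25 → Z
  i=10: V-T =  2 → C
  i=11: V-X = 24 → Y
  i=12: E-U = 10 → K
  i=13: P-L =  4 → E
  i=14: M-N = 25 → Z
  i=15: P-Q = 25 → Z
  i=16: P-N =  2 → C
  i=17: P-R = 24 → Y
  i=18: B-R = 10 → K
  i=19: Y-U =  4 → E
  i=20: I-J = 25 → Z
  i=21: Z-A = 25 → Z
  i=22: C-A =  2 → C
  i=23: G-I = 24 → Y
  i=24: F-V = 10 → K
  i=25: P-L =  4 → E
  shifts repeat with period 6: KEZZCY

KEZZCY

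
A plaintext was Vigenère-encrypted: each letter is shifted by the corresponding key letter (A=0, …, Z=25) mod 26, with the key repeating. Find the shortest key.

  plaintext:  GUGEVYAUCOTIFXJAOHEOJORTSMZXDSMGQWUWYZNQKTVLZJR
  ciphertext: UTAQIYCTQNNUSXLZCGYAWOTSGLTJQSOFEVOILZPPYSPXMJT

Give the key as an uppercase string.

OZUMNACZ

  i= 0: U-G = 14 → O
  i= 1: T-U = 25 → Z
  i= 2: A-G = 20 → U
  i= 3: Q-E = 12 → M
  i= 4: I-V = 13 → N
  i= 5: Y-Y =  0 → A
  i= 6: C-A =  2 → C
  i= 7: T-U = 25 → Z
  i= 8: Q-C = 14 → O
  i= 9: N-O = 25 → Z
  i=10: N-T = 20 → U
  i=11: U-I = 12 → M
  i=12: S-F = 13 → N
  i=13: X-X =  0 → A
  i=14: L-J =  2 → C
  i=15: Z-A = 25 → Z
  i=16: C-O = 14 → O
  i=17: G-H = 25 → Z
  i=18: Y-E = 20 → U
  i=19: A-O = 12 → M
  i=20: W-J = 13 → N
  i=21: O-O =  0 → A
  i=22: T-R =  2 → C
  i=23: S-T = 25 → Z
  i=24: G-S = 14 → O
  i=25: L-M = 25 → Z
  i=26: T-Z = 20 → U
  i=27: J-X = 12 → M
  i=28: Q-D = 13 → N
  i=29: S-S =  0 → A
  i=30: O-M =  2 → C
  i=31: F-G = 25 → Z
  i=32: E-Q = 14 → O
  i=33: V-W = 25 → Z
  i=34: O-U = 20 → U
  i=35: I-W = 12 → M
  i=36: L-Y = 13 → N
  i=37: Z-Z =  0 → A
  i=38: P-N =  2 → C
  i=39: P-Q = 25 → Z
  i=40: Y-K = 14 → O
  i=41: S-T = 25 → Z
  i=42: P-V = 20 → U
  i=43: X-L = 12 → M
  i=44: M-Z = 13 → N
  i=45: J-J =  0 → A
  i=46: T-R =  2 → C
  shifts repeat with period 8: OZUMNACZ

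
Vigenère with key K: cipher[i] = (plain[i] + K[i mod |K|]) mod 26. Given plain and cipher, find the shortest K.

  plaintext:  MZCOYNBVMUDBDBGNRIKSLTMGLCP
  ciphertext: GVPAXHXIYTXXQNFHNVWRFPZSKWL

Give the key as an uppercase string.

  i= 0: G-M = 20 → U
  i= 1: V-Z = 22 → W
  i= 2: P-C = 13 → N
  i= 3: A-O = 12 → M
  i= 4: X-Y = 25 → Z
  i= 5: H-N = 20 → U
  i= 6: X-B = 22 → W
  i= 7: I-V = 13 → N
  i= 8: Y-M = 12 → M
  i= 9: T-U = 25 → Z
  i=10: X-D = 20 → U
  i=11: X-B = 22 → W
  i=12: Q-D = 13 → N
  i=13: N-B = 12 → M
  i=14: F-G = 25 → Z
  i=15: H-N = 20 → U
  i=16: N-R = 22 → W
  i=17: V-I = 13 → N
  i=18: W-K = 12 → M
  i=19: R-S = 25 → Z
  i=20: F-L = 20 → U
  i=21: P-T = 22 → W
  i=22: Z-M = 13 → N
  i=23: S-G = 12 → M
  i=24: K-L = 25 → Z
  i=25: W-C = 20 → U
  i=26: L-P = 22 → W
  shifts repeat with period 5: UWNMZ

UWNMZ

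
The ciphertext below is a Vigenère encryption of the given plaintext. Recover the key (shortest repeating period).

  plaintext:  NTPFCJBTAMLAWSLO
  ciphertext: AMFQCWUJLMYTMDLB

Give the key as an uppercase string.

NTQLA

  i= 0: A-N = 13 → N
  i= 1: M-T = 19 → T
  i= 2: F-P = 16 → Q
  i= 3: Q-F = 11 → L
  i= 4: C-C =  0 → A
  i= 5: W-J = 13 → N
  i= 6: U-B = 19 → T
  i= 7: J-T = 16 → Q
  i= 8: L-A = 11 → L
  i= 9: M-M =  0 → A
  i=10: Y-L = 13 → N
  i=11: T-A = 19 → T
  i=12: M-W = 16 → Q
  i=13: D-S = 11 → L
  i=14: L-L =  0 → A
  i=15: B-O = 13 → N
  shifts repeat with period 5: NTQLA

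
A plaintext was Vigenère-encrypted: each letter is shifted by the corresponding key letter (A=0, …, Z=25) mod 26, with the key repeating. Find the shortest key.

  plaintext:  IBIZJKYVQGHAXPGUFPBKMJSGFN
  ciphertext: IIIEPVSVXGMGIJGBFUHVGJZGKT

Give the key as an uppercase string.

  i= 0: I-I =  0 → A
  i= 1: I-B =  7 → H
  i= 2: I-I =  0 → A
  i= 3: E-Z =  5 → F
  i= 4: P-J =  6 → G
  i= 5: V-K = 11 → L
  i= 6: S-Y = 20 → U
  i= 7: V-V =  0 → A
  i= 8: X-Q =  7 → H
  i= 9: G-G =  0 → A
  i=10: M-H =  5 → F
  i=11: G-A =  6 → G
  i=12: I-X = 11 → L
  i=13: J-P = 20 → U
  i=14: G-G =  0 → A
  i=15: B-U =  7 → H
  i=16: F-F =  0 → A
  i=17: U-P =  5 → F
  i=18: H-B =  6 → G
  i=19: V-K = 11 → L
  i=20: G-M = 20 → U
  i=21: J-J =  0 → A
  i=22: Z-S =  7 → H
  i=23: G-G =  0 → A
  i=24: K-F =  5 → F
  i=25: T-N =  6 → G
  shifts repeat with period 7: AHAFGLU

AHAFGLU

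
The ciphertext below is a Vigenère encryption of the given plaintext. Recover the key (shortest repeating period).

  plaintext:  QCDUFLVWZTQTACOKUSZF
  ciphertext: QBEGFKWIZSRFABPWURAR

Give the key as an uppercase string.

AZBM

  i= 0: Q-Q =  0 → A
  i= 1: B-C = 25 → Z
  i= 2: E-D =  1 → B
  i= 3: G-U = 12 → M
  i= 4: F-F =  0 → A
  i= 5: K-L = 25 → Z
  i= 6: W-V =  1 → B
  i= 7: I-W = 12 → M
  i= 8: Z-Z =  0 → A
  i= 9: S-T = 25 → Z
  i=10: R-Q =  1 → B
  i=11: F-T = 12 → M
  i=12: A-A =  0 → A
  i=13: B-C = 25 → Z
  i=14: P-O =  1 → B
  i=15: W-K = 12 → M
  i=16: U-U =  0 → A
  i=17: R-S = 25 → Z
  i=18: A-Z =  1 → B
  i=19: R-F = 12 → M
  shifts repeat with period 4: AZBM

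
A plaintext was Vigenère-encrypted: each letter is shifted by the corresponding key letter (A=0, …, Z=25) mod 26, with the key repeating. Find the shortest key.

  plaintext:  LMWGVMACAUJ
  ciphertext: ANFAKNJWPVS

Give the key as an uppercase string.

PBJU

  i= 0: A-L = 15 → P
  i= 1: N-M =  1 → B
  i= 2: F-W =  9 → J
  i= 3: A-G = 20 → U
  i= 4: K-V = 15 → P
  i= 5: N-M =  1 → B
  i= 6: J-A =  9 → J
  i= 7: W-C = 20 → U
  i= 8: P-A = 15 → P
  i= 9: V-U =  1 → B
  i=10: S-J =  9 → J
  shifts repeat with period 4: PBJU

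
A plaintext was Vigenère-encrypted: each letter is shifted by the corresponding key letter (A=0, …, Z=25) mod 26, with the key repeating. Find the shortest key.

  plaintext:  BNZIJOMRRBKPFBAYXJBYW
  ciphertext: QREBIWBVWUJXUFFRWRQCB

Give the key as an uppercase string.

PEFTZI

  i= 0: Q-B = 15 → P
  i= 1: R-N =  4 → E
  i= 2: E-Z =  5 → F
  i= 3: B-I = 19 → T
  i= 4: I-J = 25 → Z
  i= 5: W-O =  8 → I
  i= 6: B-M = 15 → P
  i= 7: V-R =  4 → E
  i= 8: W-R =  5 → F
  i= 9: U-B = 19 → T
  i=10: J-K = 25 → Z
  i=11: X-P =  8 → I
  i=12: U-F = 15 → P
  i=13: F-B =  4 → E
  i=14: F-A =  5 → F
  i=15: R-Y = 19 → T
  i=16: W-X = 25 → Z
  i=17: R-J =  8 → I
  i=18: Q-B = 15 → P
  i=19: C-Y =  4 → E
  i=20: B-W =  5 → F
  shifts repeat with period 6: PEFTZI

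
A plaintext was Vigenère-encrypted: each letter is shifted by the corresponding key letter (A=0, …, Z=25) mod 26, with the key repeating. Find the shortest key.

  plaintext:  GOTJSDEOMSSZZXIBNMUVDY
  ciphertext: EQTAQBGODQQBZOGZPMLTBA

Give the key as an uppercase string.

YCARY

  i= 0: E-G = 24 → Y
  i= 1: Q-O =  2 → C
  i= 2: T-T =  0 → A
  i= 3: A-J = 17 → R
  i= 4: Q-S = 24 → Y
  i= 5: B-D = 24 → Y
  i= 6: G-E =  2 → C
  i= 7: O-O =  0 → A
  i= 8: D-M = 17 → R
  i= 9: Q-S = 24 → Y
  i=10: Q-S = 24 → Y
  i=11: B-Z =  2 → C
  i=12: Z-Z =  0 → A
  i=13: O-X = 17 → R
  i=14: G-I = 24 → Y
  i=15: Z-B = 24 → Y
  i=16: P-N =  2 → C
  i=17: M-M =  0 → A
  i=18: L-U = 17 → R
  i=19: T-V = 24 → Y
  i=20: B-D = 24 → Y
  i=21: A-Y =  2 → C
  shifts repeat with period 5: YCARY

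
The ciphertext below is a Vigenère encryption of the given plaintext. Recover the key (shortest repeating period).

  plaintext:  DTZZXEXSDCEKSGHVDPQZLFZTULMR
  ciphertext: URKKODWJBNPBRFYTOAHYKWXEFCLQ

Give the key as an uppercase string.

  i= 0: U-D = 17 → R
  i= 1: R-T = 24 → Y
  i= 2: K-Z = 11 → L
  i= 3: K-Z = 11 → L
  i= 4: O-X = 17 → R
  i= 5: D-E = 25 → Z
  i= 6: W-X = 25 → Z
  i= 7: J-S = 17 → R
  i= 8: B-D = 24 → Y
  i= 9: N-C = 11 → L
  i=10: P-E = 11 → L
  i=11: B-K = 17 → R
  i=12: R-S = 25 → Z
  i=13: F-G = 25 → Z
  i=14: Y-H = 17 → R
  i=15: T-V = 24 → Y
  i=16: O-D = 11 → L
  i=17: A-P = 11 → L
  i=18: H-Q = 17 → R
  i=19: Y-Z = 25 → Z
  i=20: K-L = 25 → Z
  i=21: W-F = 17 → R
  i=22: X-Z = 24 → Y
  i=23: E-T = 11 → L
  i=24: F-U = 11 → L
  i=25: C-L = 17 → R
  i=26: L-M = 25 → Z
  i=27: Q-R = 25 → Z
  shifts repeat with period 7: RYLLRZZ

RYLLRZZ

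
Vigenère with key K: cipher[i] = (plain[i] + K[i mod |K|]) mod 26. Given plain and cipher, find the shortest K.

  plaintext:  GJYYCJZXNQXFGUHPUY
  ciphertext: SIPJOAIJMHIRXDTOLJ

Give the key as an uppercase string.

  i= 0: S-G = 12 → M
  i= 1: I-J = 25 → Z
  i= 2: P-Y = 17 → R
  i= 3: J-Y = 11 → L
  i= 4: O-C = 12 → M
  i= 5: A-J = 17 → R
  i= 6: I-Z =  9 → J
  i= 7: J-X = 12 → M
  i= 8: M-N = 25 → Z
  i= 9: H-Q = 17 → R
  i=10: I-X = 11 → L
  i=11: R-F = 12 → M
  i=12: X-G = 17 → R
  i=13: D-U =  9 → J
  i=14: T-H = 12 → M
  i=15: O-P = 25 → Z
  i=16: L-U = 17 → R
  i=17: J-Y = 11 → L
  shifts repeat with period 7: MZRLMRJ

MZRLMRJ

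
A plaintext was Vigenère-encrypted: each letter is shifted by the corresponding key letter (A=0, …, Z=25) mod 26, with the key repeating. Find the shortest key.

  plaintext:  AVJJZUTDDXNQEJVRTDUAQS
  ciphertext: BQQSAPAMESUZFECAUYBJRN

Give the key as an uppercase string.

  i= 0: B-A =  1 → B
  i= 1: Q-V = 21 → V
  i= 2: Q-J =  7 → H
  i= 3: S-J =  9 → J
  i= 4: A-Z =  1 → B
  i= 5: P-U = 21 → V
  i= 6: A-T =  7 → H
  i= 7: M-D =  9 → J
  i= 8: E-D =  1 → B
  i= 9: S-X = 21 → V
  i=10: U-N =  7 → H
  i=11: Z-Q =  9 → J
  i=12: F-E =  1 → B
  i=13: E-J = 21 → V
  i=14: C-V =  7 → H
  i=15: A-R =  9 → J
  i=16: U-T =  1 → B
  i=17: Y-D = 21 → V
  i=18: B-U =  7 → H
  i=19: J-A =  9 → J
  i=20: R-Q =  1 → B
  i=21: N-S = 21 → V
  shifts repeat with period 4: BVHJ

BVHJ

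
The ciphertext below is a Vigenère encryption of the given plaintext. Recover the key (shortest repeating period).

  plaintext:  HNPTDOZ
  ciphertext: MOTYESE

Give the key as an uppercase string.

FBE

  i= 0: M-H =  5 → F
  i= 1: O-N =  1 → B
  i= 2: T-P =  4 → E
  i= 3: Y-T =  5 → F
  i= 4: E-D =  1 → B
  i= 5: S-O =  4 → E
  i= 6: E-Z =  5 → F
  shifts repeat with period 3: FBE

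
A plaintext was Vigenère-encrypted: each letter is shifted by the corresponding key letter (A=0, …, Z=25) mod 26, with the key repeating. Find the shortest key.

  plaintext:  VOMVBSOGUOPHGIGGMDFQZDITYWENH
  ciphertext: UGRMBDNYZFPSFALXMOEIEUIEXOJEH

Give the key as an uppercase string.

ZSFRAL

  i= 0: U-V = 25 → Z
  i= 1: G-O = 18 → S
  i= 2: R-M =  5 → F
  i= 3: M-V = 17 → R
  i= 4: B-B =  0 → A
  i= 5: D-S = 11 → L
  i= 6: N-O = 25 → Z
  i= 7: Y-G = 18 → S
  i= 8: Z-U =  5 → F
  i= 9: F-O = 17 → R
  i=10: P-P =  0 → A
  i=11: S-H = 11 → L
  i=12: F-G = 25 → Z
  i=13: A-I = 18 → S
  i=14: L-G =  5 → F
  i=15: X-G = 17 → R
  i=16: M-M =  0 → A
  i=17: O-D = 11 → L
  i=18: E-F = 25 → Z
  i=19: I-Q = 18 → S
  i=20: E-Z =  5 → F
  i=21: U-D = 17 → R
  i=22: I-I =  0 → A
  i=23: E-T = 11 → L
  i=24: X-Y = 25 → Z
  i=25: O-W = 18 → S
  i=26: J-E =  5 → F
  i=27: E-N = 17 → R
  i=28: H-H =  0 → A
  shifts repeat with period 6: ZSFRAL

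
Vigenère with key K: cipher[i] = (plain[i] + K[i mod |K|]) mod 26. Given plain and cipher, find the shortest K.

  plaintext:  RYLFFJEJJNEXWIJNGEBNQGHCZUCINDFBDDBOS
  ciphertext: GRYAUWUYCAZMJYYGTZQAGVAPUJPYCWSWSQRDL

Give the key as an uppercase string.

PTNVPNQ

  i= 0: G-R = 15 → P
  i= 1: R-Y = 19 → T
  i= 2: Y-L = 13 → N
  i= 3: A-F = 21 → V
  i= 4: U-F = 15 → P
  i= 5: W-J = 13 → N
  i= 6: U-E = 16 → Q
  i= 7: Y-J = 15 → P
  i= 8: C-J = 19 → T
  i= 9: A-N = 13 → N
  i=10: Z-E = 21 → V
  i=11: M-X = 15 → P
  i=12: J-W = 13 → N
  i=13: Y-I = 16 → Q
  i=14: Y-J = 15 → P
  i=15: G-N = 19 → T
  i=16: T-G = 13 → N
  i=17: Z-E = 21 → V
  i=18: Q-B = 15 → P
  i=19: A-N = 13 → N
  i=20: G-Q = 16 → Q
  i=21: V-G = 15 → P
  i=22: A-H = 19 → T
  i=23: P-C = 13 → N
  i=24: U-Z = 21 → V
  i=25: J-U = 15 → P
  i=26: P-C = 13 → N
  i=27: Y-I = 16 → Q
  i=28: C-N = 15 → P
  i=29: W-D = 19 → T
  i=30: S-F = 13 → N
  i=31: W-B = 21 → V
  i=32: S-D = 15 → P
  i=33: Q-D = 13 → N
  i=34: R-B = 16 → Q
  i=35: D-O = 15 → P
  i=36: L-S = 19 → T
  shifts repeat with period 7: PTNVPNQ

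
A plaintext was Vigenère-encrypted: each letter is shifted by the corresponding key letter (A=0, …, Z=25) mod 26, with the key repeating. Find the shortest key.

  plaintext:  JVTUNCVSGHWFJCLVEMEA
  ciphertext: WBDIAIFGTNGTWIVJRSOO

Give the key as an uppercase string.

  i= 0: W-J = 13 → N
  i= 1: B-V =  6 → G
  i= 2: D-T = 10 → K
  i= 3: I-U = 14 → O
  i= 4: A-N = 13 → N
  i= 5: I-C =  6 → G
  i= 6: F-V = 10 → K
  i= 7: G-S = 14 → O
  i= 8: T-G = 13 → N
  i= 9: N-H =  6 → G
  i=10: G-W = 10 → K
  i=11: T-F = 14 → O
  i=12: W-J = 13 → N
  i=13: I-C =  6 → G
  i=14: V-L = 10 → K
  i=15: J-V = 14 → O
  i=16: R-E = 13 → N
  i=17: S-M =  6 → G
  i=18: O-E = 10 → K
  i=19: O-A = 14 → O
  shifts repeat with period 4: NGKO

NGKO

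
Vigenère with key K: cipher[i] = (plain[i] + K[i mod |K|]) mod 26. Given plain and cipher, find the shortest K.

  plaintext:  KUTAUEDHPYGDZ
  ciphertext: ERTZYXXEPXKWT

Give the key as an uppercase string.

UXAZET

  i= 0: E-K = 20 → U
  i= 1: R-U = 23 → X
  i= 2: T-T =  0 → A
  i= 3: Z-A = 25 → Z
  i= 4: Y-U =  4 → E
  i= 5: X-E = 19 → T
  i= 6: X-D = 20 → U
  i= 7: E-H = 23 → X
  i= 8: P-P =  0 → A
  i= 9: X-Y = 25 → Z
  i=10: K-G =  4 → E
  i=11: W-D = 19 → T
  i=12: T-Z = 20 → U
  shifts repeat with period 6: UXAZET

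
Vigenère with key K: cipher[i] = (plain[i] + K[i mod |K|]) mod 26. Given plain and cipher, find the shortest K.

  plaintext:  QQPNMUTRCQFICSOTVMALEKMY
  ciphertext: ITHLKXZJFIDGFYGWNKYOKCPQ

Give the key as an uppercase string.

SDSYYDG

  i= 0: I-Q = 18 → S
  i= 1: T-Q =  3 → D
  i= 2: H-P = 18 → S
  i= 3: L-N = 24 → Y
  i= 4: K-M = 24 → Y
  i= 5: X-U =  3 → D
  i= 6: Z-T =  6 → G
  i= 7: J-R = 18 → S
  i= 8: F-C =  3 → D
  i= 9: I-Q = 18 → S
  i=10: D-F = 24 → Y
  i=11: G-I = 24 → Y
  i=12: F-C =  3 → D
  i=13: Y-S =  6 → G
  i=14: G-O = 18 → S
  i=15: W-T =  3 → D
  i=16: N-V = 18 → S
  i=17: K-M = 24 → Y
  i=18: Y-A = 24 → Y
  i=19: O-L =  3 → D
  i=20: K-E =  6 → G
  i=21: C-K = 18 → S
  i=22: P-M =  3 → D
  i=23: Q-Y = 18 → S
  shifts repeat with period 7: SDSYYDG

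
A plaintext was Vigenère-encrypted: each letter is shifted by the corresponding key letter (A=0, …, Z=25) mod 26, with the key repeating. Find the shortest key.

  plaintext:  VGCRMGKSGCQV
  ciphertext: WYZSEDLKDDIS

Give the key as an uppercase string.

  i= 0: W-V =  1 → B
  i= 1: Y-G = 18 → S
  i= 2: Z-C = 23 → X
  i= 3: S-R =  1 → B
  i= 4: E-M = 18 → S
  i= 5: D-G = 23 → X
  i= 6: L-K =  1 → B
  i= 7: K-S = 18 → S
  i= 8: D-G = 23 → X
  i= 9: D-C =  1 → B
  i=10: I-Q = 18 → S
  i=11: S-V = 23 → X
  shifts repeat with period 3: BSX

BSX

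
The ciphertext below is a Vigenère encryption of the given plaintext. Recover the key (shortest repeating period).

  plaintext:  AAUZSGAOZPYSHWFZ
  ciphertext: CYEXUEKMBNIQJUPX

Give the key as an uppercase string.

  i= 0: C-A =  2 → C
  i= 1: Y-A = 24 → Y
  i= 2: E-U = 10 → K
  i= 3: X-Z = 24 → Y
  i= 4: U-S =  2 → C
  i= 5: E-G = 24 → Y
  i= 6: K-A = 10 → K
  i= 7: M-O = 24 → Y
  i= 8: B-Z =  2 → C
  i= 9: N-P = 24 → Y
  i=10: I-Y = 10 → K
  i=11: Q-S = 24 → Y
  i=12: J-H =  2 → C
  i=13: U-W = 24 → Y
  i=14: P-F = 10 → K
  i=15: X-Z = 24 → Y
  shifts repeat with period 4: CYKY

CYKY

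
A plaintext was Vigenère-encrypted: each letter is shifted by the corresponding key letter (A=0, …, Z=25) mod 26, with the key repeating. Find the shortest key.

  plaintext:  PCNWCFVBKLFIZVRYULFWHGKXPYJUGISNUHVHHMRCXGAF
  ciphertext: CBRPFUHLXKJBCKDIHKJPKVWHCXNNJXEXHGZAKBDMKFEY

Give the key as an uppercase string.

  i= 0: C-P = 13 → N
  i= 1: B-C = 25 → Z
  i= 2: R-N =  4 → E
  i= 3: P-W = 19 → T
  i= 4: F-C =  3 → D
  i= 5: U-F = 15 → P
  i= 6: H-V = 12 → M
  i= 7: L-B = 10 → K
  i= 8: X-K = 13 → N
  i= 9: K-L = 25 → Z
  i=10: J-F =  4 → E
  i=11: B-I = 19 → T
  i=12: C-Z =  3 → D
  i=13: K-V = 15 → P
  i=14: D-R = 12 → M
  i=15: I-Y = 10 → K
  i=16: H-U = 13 → N
  i=17: K-L = 25 → Z
  i=18: J-F =  4 → E
  i=19: P-W = 19 → T
  i=20: K-H =  3 → D
  i=21: V-G = 15 → P
  i=22: W-K = 12 → M
  i=23: H-X = 10 → K
  i=24: C-P = 13 → N
  i=25: X-Y = 25 → Z
  i=26: N-J =  4 → E
  i=27: N-U = 19 → T
  i=28: J-G =  3 → D
  i=29: X-I = 15 → P
  i=30: E-S = 12 → M
  i=31: X-N = 10 → K
  i=32: H-U = 13 → N
  i=33: G-H = 25 → Z
  i=34: Z-V =  4 → E
  i=35: A-H = 19 → T
  i=36: K-H =  3 → D
  i=37: B-M = 15 → P
  i=38: D-R = 12 → M
  i=39: M-C = 10 → K
  i=40: K-X = 13 → N
  i=41: F-G = 25 → Z
  i=42: E-A =  4 → E
  i=43: Y-F = 19 → T
  shifts repeat with period 8: NZETDPMK

NZETDPMK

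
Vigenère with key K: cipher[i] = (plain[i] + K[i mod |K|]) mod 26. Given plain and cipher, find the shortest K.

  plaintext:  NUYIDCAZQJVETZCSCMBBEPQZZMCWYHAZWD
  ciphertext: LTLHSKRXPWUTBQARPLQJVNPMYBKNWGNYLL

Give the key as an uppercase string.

  i= 0: L-N = 24 → Y
  i= 1: T-U = 25 → Z
  i= 2: L-Y = 13 → N
  i= 3: H-I = 25 → Z
  i= 4: S-D = 15 → P
  i= 5: K-C =  8 → I
  i= 6: R-A = 17 → R
  i= 7: X-Z = 24 → Y
  i= 8: P-Q = 25 → Z
  i= 9: W-J = 13 → N
  i=10: U-V = 25 → Z
  i=11: T-E = 15 → P
  i=12: B-T =  8 → I
  i=13: Q-Z = 17 → R
  i=14: A-C = 24 → Y
  i=15: R-S = 25 → Z
  i=16: P-C = 13 → N
  i=17: L-M = 25 → Z
  i=18: Q-B = 15 → P
  i=19: J-B =  8 → I
  i=20: V-E = 17 → R
  i=21: N-P = 24 → Y
  i=22: P-Q = 25 → Z
  i=23: M-Z = 13 → N
  i=24: Y-Z = 25 → Z
  i=25: B-M = 15 → P
  i=26: K-C =  8 → I
  i=27: N-W = 17 → R
  i=28: W-Y = 24 → Y
  i=29: G-H = 25 → Z
  i=30: N-A = 13 → N
  i=31: Y-Z = 25 → Z
  i=32: L-W = 15 → P
  i=33: L-D =  8 → I
  shifts repeat with period 7: YZNZPIR

YZNZPIR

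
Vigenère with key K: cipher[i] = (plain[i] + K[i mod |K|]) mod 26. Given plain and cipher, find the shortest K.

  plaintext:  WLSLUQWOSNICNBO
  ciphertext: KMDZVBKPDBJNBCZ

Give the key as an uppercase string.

  i= 0: K-W = 14 → O
  i= 1: M-L =  1 → B
  i= 2: D-S = 11 → L
  i= 3: Z-L = 14 → O
  i= 4: V-U =  1 → B
  i= 5: B-Q = 11 → L
  i= 6: K-W = 14 → O
  i= 7: P-O =  1 → B
  i= 8: D-S = 11 → L
  i= 9: B-N = 14 → O
  i=10: J-I =  1 → B
  i=11: N-C = 11 → L
  i=12: B-N = 14 → O
  i=13: C-B =  1 → B
  i=14: Z-O = 11 → L
  shifts repeat with period 3: OBL

OBL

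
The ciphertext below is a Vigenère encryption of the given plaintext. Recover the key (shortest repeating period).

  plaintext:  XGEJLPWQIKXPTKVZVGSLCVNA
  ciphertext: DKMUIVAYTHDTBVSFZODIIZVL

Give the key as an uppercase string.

  i= 0: D-X =  6 → G
  i= 1: K-G =  4 → E
  i= 2: M-E =  8 → I
  i= 3: U-J = 11 → L
  i= 4: I-L = 23 → X
  i= 5: V-P =  6 → G
  i= 6: A-W =  4 → E
  i= 7: Y-Q =  8 → I
  i= 8: T-I = 11 → L
  i= 9: H-K = 23 → X
  i=10: D-X =  6 → G
  i=11: T-P =  4 → E
  i=12: B-T =  8 → I
  i=13: V-K = 11 → L
  i=14: S-V = 23 → X
  i=15: F-Z =  6 → G
  i=16: Z-V =  4 → E
  i=17: O-G =  8 → I
  i=18: D-S = 11 → L
  i=19: I-L = 23 → X
  i=20: I-C =  6 → G
  i=21: Z-V =  4 → E
  i=22: V-N =  8 → I
  i=23: L-A = 11 → L
  shifts repeat with period 5: GEILX

GEILX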